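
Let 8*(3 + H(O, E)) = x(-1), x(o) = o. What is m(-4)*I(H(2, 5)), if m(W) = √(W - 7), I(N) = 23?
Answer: 23*I*√11 ≈ 76.282*I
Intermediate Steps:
H(O, E) = -25/8 (H(O, E) = -3 + (⅛)*(-1) = -3 - ⅛ = -25/8)
m(W) = √(-7 + W)
m(-4)*I(H(2, 5)) = √(-7 - 4)*23 = √(-11)*23 = (I*√11)*23 = 23*I*√11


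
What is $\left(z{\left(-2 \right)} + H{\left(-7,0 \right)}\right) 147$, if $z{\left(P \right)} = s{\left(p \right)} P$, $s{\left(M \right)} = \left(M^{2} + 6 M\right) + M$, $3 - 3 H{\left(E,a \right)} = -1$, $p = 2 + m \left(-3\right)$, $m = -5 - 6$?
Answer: $-431984$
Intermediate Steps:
$m = -11$ ($m = -5 - 6 = -11$)
$p = 35$ ($p = 2 - -33 = 2 + 33 = 35$)
$H{\left(E,a \right)} = \frac{4}{3}$ ($H{\left(E,a \right)} = 1 - - \frac{1}{3} = 1 + \frac{1}{3} = \frac{4}{3}$)
$s{\left(M \right)} = M^{2} + 7 M$
$z{\left(P \right)} = 1470 P$ ($z{\left(P \right)} = 35 \left(7 + 35\right) P = 35 \cdot 42 P = 1470 P$)
$\left(z{\left(-2 \right)} + H{\left(-7,0 \right)}\right) 147 = \left(1470 \left(-2\right) + \frac{4}{3}\right) 147 = \left(-2940 + \frac{4}{3}\right) 147 = \left(- \frac{8816}{3}\right) 147 = -431984$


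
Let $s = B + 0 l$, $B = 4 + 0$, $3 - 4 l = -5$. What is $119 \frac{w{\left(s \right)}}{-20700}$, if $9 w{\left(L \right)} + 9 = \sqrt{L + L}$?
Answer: $\frac{119}{20700} - \frac{119 \sqrt{2}}{93150} \approx 0.0039421$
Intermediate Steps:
$l = 2$ ($l = \frac{3}{4} - - \frac{5}{4} = \frac{3}{4} + \frac{5}{4} = 2$)
$B = 4$
$s = 4$ ($s = 4 + 0 \cdot 2 = 4 + 0 = 4$)
$w{\left(L \right)} = -1 + \frac{\sqrt{2} \sqrt{L}}{9}$ ($w{\left(L \right)} = -1 + \frac{\sqrt{L + L}}{9} = -1 + \frac{\sqrt{2 L}}{9} = -1 + \frac{\sqrt{2} \sqrt{L}}{9}$)
$119 \frac{w{\left(s \right)}}{-20700} = 119 \frac{-1 + \frac{\sqrt{2} \sqrt{4}}{9}}{-20700} = 119 \left(-1 + \frac{1}{9} \sqrt{2} \cdot 2\right) \left(- \frac{1}{20700}\right) = 119 \left(-1 + \frac{2 \sqrt{2}}{9}\right) \left(- \frac{1}{20700}\right) = 119 \left(\frac{1}{20700} - \frac{\sqrt{2}}{93150}\right) = \frac{119}{20700} - \frac{119 \sqrt{2}}{93150}$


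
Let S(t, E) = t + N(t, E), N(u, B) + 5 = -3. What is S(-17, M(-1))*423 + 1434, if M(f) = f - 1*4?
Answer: -9141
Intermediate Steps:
N(u, B) = -8 (N(u, B) = -5 - 3 = -8)
M(f) = -4 + f (M(f) = f - 4 = -4 + f)
S(t, E) = -8 + t (S(t, E) = t - 8 = -8 + t)
S(-17, M(-1))*423 + 1434 = (-8 - 17)*423 + 1434 = -25*423 + 1434 = -10575 + 1434 = -9141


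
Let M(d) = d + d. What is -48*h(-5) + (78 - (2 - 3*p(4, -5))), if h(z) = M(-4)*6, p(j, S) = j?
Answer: 2392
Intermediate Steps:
M(d) = 2*d
h(z) = -48 (h(z) = (2*(-4))*6 = -8*6 = -48)
-48*h(-5) + (78 - (2 - 3*p(4, -5))) = -48*(-48) + (78 - (2 - 3*4)) = 2304 + (78 - (2 - 12)) = 2304 + (78 - 1*(-10)) = 2304 + (78 + 10) = 2304 + 88 = 2392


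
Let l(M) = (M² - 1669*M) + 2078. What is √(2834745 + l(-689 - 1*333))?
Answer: 5*√223481 ≈ 2363.7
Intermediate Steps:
l(M) = 2078 + M² - 1669*M
√(2834745 + l(-689 - 1*333)) = √(2834745 + (2078 + (-689 - 1*333)² - 1669*(-689 - 1*333))) = √(2834745 + (2078 + (-689 - 333)² - 1669*(-689 - 333))) = √(2834745 + (2078 + (-1022)² - 1669*(-1022))) = √(2834745 + (2078 + 1044484 + 1705718)) = √(2834745 + 2752280) = √5587025 = 5*√223481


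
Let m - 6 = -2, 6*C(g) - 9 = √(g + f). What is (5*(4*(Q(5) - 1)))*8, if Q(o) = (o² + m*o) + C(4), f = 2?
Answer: 7280 + 80*√6/3 ≈ 7345.3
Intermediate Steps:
C(g) = 3/2 + √(2 + g)/6 (C(g) = 3/2 + √(g + 2)/6 = 3/2 + √(2 + g)/6)
m = 4 (m = 6 - 2 = 4)
Q(o) = 3/2 + o² + 4*o + √6/6 (Q(o) = (o² + 4*o) + (3/2 + √(2 + 4)/6) = (o² + 4*o) + (3/2 + √6/6) = 3/2 + o² + 4*o + √6/6)
(5*(4*(Q(5) - 1)))*8 = (5*(4*((3/2 + 5² + 4*5 + √6/6) - 1)))*8 = (5*(4*((3/2 + 25 + 20 + √6/6) - 1)))*8 = (5*(4*((93/2 + √6/6) - 1)))*8 = (5*(4*(91/2 + √6/6)))*8 = (5*(182 + 2*√6/3))*8 = (910 + 10*√6/3)*8 = 7280 + 80*√6/3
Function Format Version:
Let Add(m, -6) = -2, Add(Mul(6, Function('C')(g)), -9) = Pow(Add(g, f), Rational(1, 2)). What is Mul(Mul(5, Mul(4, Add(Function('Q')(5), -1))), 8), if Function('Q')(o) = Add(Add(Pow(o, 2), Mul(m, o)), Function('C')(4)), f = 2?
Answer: Add(7280, Mul(Rational(80, 3), Pow(6, Rational(1, 2)))) ≈ 7345.3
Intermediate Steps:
Function('C')(g) = Add(Rational(3, 2), Mul(Rational(1, 6), Pow(Add(2, g), Rational(1, 2)))) (Function('C')(g) = Add(Rational(3, 2), Mul(Rational(1, 6), Pow(Add(g, 2), Rational(1, 2)))) = Add(Rational(3, 2), Mul(Rational(1, 6), Pow(Add(2, g), Rational(1, 2)))))
m = 4 (m = Add(6, -2) = 4)
Function('Q')(o) = Add(Rational(3, 2), Pow(o, 2), Mul(4, o), Mul(Rational(1, 6), Pow(6, Rational(1, 2)))) (Function('Q')(o) = Add(Add(Pow(o, 2), Mul(4, o)), Add(Rational(3, 2), Mul(Rational(1, 6), Pow(Add(2, 4), Rational(1, 2))))) = Add(Add(Pow(o, 2), Mul(4, o)), Add(Rational(3, 2), Mul(Rational(1, 6), Pow(6, Rational(1, 2))))) = Add(Rational(3, 2), Pow(o, 2), Mul(4, o), Mul(Rational(1, 6), Pow(6, Rational(1, 2)))))
Mul(Mul(5, Mul(4, Add(Function('Q')(5), -1))), 8) = Mul(Mul(5, Mul(4, Add(Add(Rational(3, 2), Pow(5, 2), Mul(4, 5), Mul(Rational(1, 6), Pow(6, Rational(1, 2)))), -1))), 8) = Mul(Mul(5, Mul(4, Add(Add(Rational(3, 2), 25, 20, Mul(Rational(1, 6), Pow(6, Rational(1, 2)))), -1))), 8) = Mul(Mul(5, Mul(4, Add(Add(Rational(93, 2), Mul(Rational(1, 6), Pow(6, Rational(1, 2)))), -1))), 8) = Mul(Mul(5, Mul(4, Add(Rational(91, 2), Mul(Rational(1, 6), Pow(6, Rational(1, 2)))))), 8) = Mul(Mul(5, Add(182, Mul(Rational(2, 3), Pow(6, Rational(1, 2))))), 8) = Mul(Add(910, Mul(Rational(10, 3), Pow(6, Rational(1, 2)))), 8) = Add(7280, Mul(Rational(80, 3), Pow(6, Rational(1, 2))))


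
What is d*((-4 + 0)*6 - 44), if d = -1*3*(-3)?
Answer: -612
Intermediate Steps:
d = 9 (d = -3*(-3) = 9)
d*((-4 + 0)*6 - 44) = 9*((-4 + 0)*6 - 44) = 9*(-4*6 - 44) = 9*(-24 - 44) = 9*(-68) = -612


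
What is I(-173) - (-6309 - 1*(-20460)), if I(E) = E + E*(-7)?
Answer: -13113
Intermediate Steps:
I(E) = -6*E (I(E) = E - 7*E = -6*E)
I(-173) - (-6309 - 1*(-20460)) = -6*(-173) - (-6309 - 1*(-20460)) = 1038 - (-6309 + 20460) = 1038 - 1*14151 = 1038 - 14151 = -13113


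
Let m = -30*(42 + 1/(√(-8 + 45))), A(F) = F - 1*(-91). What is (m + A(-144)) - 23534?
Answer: -24847 - 30*√37/37 ≈ -24852.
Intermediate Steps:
A(F) = 91 + F (A(F) = F + 91 = 91 + F)
m = -1260 - 30*√37/37 (m = -30*(42 + 1/(√37)) = -30*(42 + √37/37) = -1260 - 30*√37/37 ≈ -1264.9)
(m + A(-144)) - 23534 = ((-1260 - 30*√37/37) + (91 - 144)) - 23534 = ((-1260 - 30*√37/37) - 53) - 23534 = (-1313 - 30*√37/37) - 23534 = -24847 - 30*√37/37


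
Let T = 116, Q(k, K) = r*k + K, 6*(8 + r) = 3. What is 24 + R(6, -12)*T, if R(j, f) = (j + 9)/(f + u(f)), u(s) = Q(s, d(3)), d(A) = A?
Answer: 1228/27 ≈ 45.482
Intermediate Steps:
r = -15/2 (r = -8 + (⅙)*3 = -8 + ½ = -15/2 ≈ -7.5000)
Q(k, K) = K - 15*k/2 (Q(k, K) = -15*k/2 + K = K - 15*k/2)
u(s) = 3 - 15*s/2
R(j, f) = (9 + j)/(3 - 13*f/2) (R(j, f) = (j + 9)/(f + (3 - 15*f/2)) = (9 + j)/(3 - 13*f/2))
24 + R(6, -12)*T = 24 + (2*(9 + 6)/(6 - 13*(-12)))*116 = 24 + (2*15/(6 + 156))*116 = 24 + (2*15/162)*116 = 24 + (2*(1/162)*15)*116 = 24 + (5/27)*116 = 24 + 580/27 = 1228/27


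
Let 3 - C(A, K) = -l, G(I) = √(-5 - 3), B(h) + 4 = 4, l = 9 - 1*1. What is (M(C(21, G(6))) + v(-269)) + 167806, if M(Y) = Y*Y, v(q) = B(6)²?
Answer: 167927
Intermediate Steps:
l = 8 (l = 9 - 1 = 8)
B(h) = 0 (B(h) = -4 + 4 = 0)
v(q) = 0 (v(q) = 0² = 0)
G(I) = 2*I*√2 (G(I) = √(-8) = 2*I*√2)
C(A, K) = 11 (C(A, K) = 3 - (-1)*8 = 3 - 1*(-8) = 3 + 8 = 11)
M(Y) = Y²
(M(C(21, G(6))) + v(-269)) + 167806 = (11² + 0) + 167806 = (121 + 0) + 167806 = 121 + 167806 = 167927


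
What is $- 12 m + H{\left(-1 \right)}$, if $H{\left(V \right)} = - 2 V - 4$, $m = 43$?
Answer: $-518$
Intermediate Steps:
$H{\left(V \right)} = -4 - 2 V$
$- 12 m + H{\left(-1 \right)} = \left(-12\right) 43 - 2 = -516 + \left(-4 + 2\right) = -516 - 2 = -518$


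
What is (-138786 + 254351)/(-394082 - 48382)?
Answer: -115565/442464 ≈ -0.26119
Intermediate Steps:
(-138786 + 254351)/(-394082 - 48382) = 115565/(-442464) = 115565*(-1/442464) = -115565/442464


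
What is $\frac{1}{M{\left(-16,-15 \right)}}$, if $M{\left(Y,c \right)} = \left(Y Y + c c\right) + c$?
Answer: $\frac{1}{466} \approx 0.0021459$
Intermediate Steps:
$M{\left(Y,c \right)} = c + Y^{2} + c^{2}$ ($M{\left(Y,c \right)} = \left(Y^{2} + c^{2}\right) + c = c + Y^{2} + c^{2}$)
$\frac{1}{M{\left(-16,-15 \right)}} = \frac{1}{-15 + \left(-16\right)^{2} + \left(-15\right)^{2}} = \frac{1}{-15 + 256 + 225} = \frac{1}{466}$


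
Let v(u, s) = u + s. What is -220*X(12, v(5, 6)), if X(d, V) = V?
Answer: -2420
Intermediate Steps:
v(u, s) = s + u
-220*X(12, v(5, 6)) = -220*(6 + 5) = -220*11 = -2420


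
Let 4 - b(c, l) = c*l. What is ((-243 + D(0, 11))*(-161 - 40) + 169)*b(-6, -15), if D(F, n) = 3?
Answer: -4163174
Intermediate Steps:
b(c, l) = 4 - c*l
((-243 + D(0, 11))*(-161 - 40) + 169)*b(-6, -15) = ((-243 + 3)*(-161 - 40) + 169)*(4 - 1*(-6)*(-15)) = (-240*(-201) + 169)*(4 - 90) = (48240 + 169)*(-86) = 48409*(-86) = -4163174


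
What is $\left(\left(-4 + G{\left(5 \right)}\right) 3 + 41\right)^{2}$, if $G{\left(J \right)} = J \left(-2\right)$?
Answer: $1$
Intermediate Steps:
$G{\left(J \right)} = - 2 J$
$\left(\left(-4 + G{\left(5 \right)}\right) 3 + 41\right)^{2} = \left(\left(-4 - 10\right) 3 + 41\right)^{2} = \left(\left(-14\right) 3 + 41\right)^{2} = \left(-42 + 41\right)^{2} = \left(-1\right)^{2} = 1$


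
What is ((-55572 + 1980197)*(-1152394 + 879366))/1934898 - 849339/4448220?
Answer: -55653256778893391/204925047180 ≈ -2.7158e+5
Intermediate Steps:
((-55572 + 1980197)*(-1152394 + 879366))/1934898 - 849339/4448220 = (1924625*(-273028))*(1/1934898) - 849339*1/4448220 = -525476514500*1/1934898 - 283113/1482740 = -37534036750/138207 - 283113/1482740 = -55653256778893391/204925047180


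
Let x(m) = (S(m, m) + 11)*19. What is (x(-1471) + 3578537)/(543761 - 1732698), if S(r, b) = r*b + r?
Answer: -44663776/1188937 ≈ -37.566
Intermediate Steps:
S(r, b) = r + b*r (S(r, b) = b*r + r = r + b*r)
x(m) = 209 + 19*m*(1 + m) (x(m) = (m*(1 + m) + 11)*19 = (11 + m*(1 + m))*19 = 209 + 19*m*(1 + m))
(x(-1471) + 3578537)/(543761 - 1732698) = ((209 + 19*(-1471)*(1 - 1471)) + 3578537)/(543761 - 1732698) = ((209 + 19*(-1471)*(-1470)) + 3578537)/(-1188937) = ((209 + 41085030) + 3578537)*(-1/1188937) = (41085239 + 3578537)*(-1/1188937) = 44663776*(-1/1188937) = -44663776/1188937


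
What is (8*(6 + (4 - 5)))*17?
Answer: 680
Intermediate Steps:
(8*(6 + (4 - 5)))*17 = (8*(6 - 1))*17 = (8*5)*17 = 40*17 = 680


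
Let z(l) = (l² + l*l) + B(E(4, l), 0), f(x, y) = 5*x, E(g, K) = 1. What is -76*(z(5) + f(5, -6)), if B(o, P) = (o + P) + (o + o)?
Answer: -5928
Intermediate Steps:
B(o, P) = P + 3*o (B(o, P) = (P + o) + 2*o = P + 3*o)
z(l) = 3 + 2*l² (z(l) = (l² + l*l) + (0 + 3*1) = (l² + l²) + (0 + 3) = 2*l² + 3 = 3 + 2*l²)
-76*(z(5) + f(5, -6)) = -76*((3 + 2*5²) + 5*5) = -76*((3 + 2*25) + 25) = -76*((3 + 50) + 25) = -76*(53 + 25) = -76*78 = -5928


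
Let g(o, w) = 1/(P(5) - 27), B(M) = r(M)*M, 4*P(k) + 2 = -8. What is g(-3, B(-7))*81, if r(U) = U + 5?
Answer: -162/59 ≈ -2.7458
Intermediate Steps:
P(k) = -5/2 (P(k) = -½ + (¼)*(-8) = -½ - 2 = -5/2)
r(U) = 5 + U
B(M) = M*(5 + M) (B(M) = (5 + M)*M = M*(5 + M))
g(o, w) = -2/59 (g(o, w) = 1/(-5/2 - 27) = 1/(-59/2) = -2/59)
g(-3, B(-7))*81 = -2/59*81 = -162/59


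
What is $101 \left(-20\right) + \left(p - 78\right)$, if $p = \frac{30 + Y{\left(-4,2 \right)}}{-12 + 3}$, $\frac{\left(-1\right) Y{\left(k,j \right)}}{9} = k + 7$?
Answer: $- \frac{6295}{3} \approx -2098.3$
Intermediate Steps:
$Y{\left(k,j \right)} = -63 - 9 k$ ($Y{\left(k,j \right)} = - 9 \left(k + 7\right) = - 9 \left(7 + k\right) = -63 - 9 k$)
$p = - \frac{1}{3}$ ($p = \frac{30 - 27}{-12 + 3} = \frac{30 + \left(-63 + 36\right)}{-9} = \left(30 - 27\right) \left(- \frac{1}{9}\right) = 3 \left(- \frac{1}{9}\right) = - \frac{1}{3} \approx -0.33333$)
$101 \left(-20\right) + \left(p - 78\right) = 101 \left(-20\right) - \frac{235}{3} = -2020 - \frac{235}{3} = - \frac{6295}{3}$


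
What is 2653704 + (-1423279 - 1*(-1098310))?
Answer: 2328735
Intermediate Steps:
2653704 + (-1423279 - 1*(-1098310)) = 2653704 + (-1423279 + 1098310) = 2653704 - 324969 = 2328735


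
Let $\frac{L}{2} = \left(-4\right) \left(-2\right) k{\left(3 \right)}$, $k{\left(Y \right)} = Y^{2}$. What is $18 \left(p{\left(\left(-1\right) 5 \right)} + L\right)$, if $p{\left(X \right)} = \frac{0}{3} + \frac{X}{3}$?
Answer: $2562$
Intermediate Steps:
$p{\left(X \right)} = \frac{X}{3}$ ($p{\left(X \right)} = 0 \cdot \frac{1}{3} + X \frac{1}{3} = 0 + \frac{X}{3} = \frac{X}{3}$)
$L = 144$ ($L = 2 \left(-4\right) \left(-2\right) 3^{2} = 2 \cdot 8 \cdot 9 = 2 \cdot 72 = 144$)
$18 \left(p{\left(\left(-1\right) 5 \right)} + L\right) = 18 \left(\frac{\left(-1\right) 5}{3} + 144\right) = 18 \left(\frac{1}{3} \left(-5\right) + 144\right) = 18 \left(- \frac{5}{3} + 144\right) = 18 \cdot \frac{427}{3} = 2562$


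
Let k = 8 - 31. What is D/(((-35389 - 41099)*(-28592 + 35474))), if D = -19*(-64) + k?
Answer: -1193/526390416 ≈ -2.2664e-6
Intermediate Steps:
k = -23
D = 1193 (D = -19*(-64) - 23 = 1216 - 23 = 1193)
D/(((-35389 - 41099)*(-28592 + 35474))) = 1193/(((-35389 - 41099)*(-28592 + 35474))) = 1193/((-76488*6882)) = 1193/(-526390416) = 1193*(-1/526390416) = -1193/526390416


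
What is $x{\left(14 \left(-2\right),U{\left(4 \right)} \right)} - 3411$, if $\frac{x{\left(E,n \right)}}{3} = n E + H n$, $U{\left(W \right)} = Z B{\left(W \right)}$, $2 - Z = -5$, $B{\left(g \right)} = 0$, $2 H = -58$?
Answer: $-3411$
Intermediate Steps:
$H = -29$ ($H = \frac{1}{2} \left(-58\right) = -29$)
$Z = 7$ ($Z = 2 - -5 = 2 + 5 = 7$)
$U{\left(W \right)} = 0$ ($U{\left(W \right)} = 7 \cdot 0 = 0$)
$x{\left(E,n \right)} = - 87 n + 3 E n$ ($x{\left(E,n \right)} = 3 \left(n E - 29 n\right) = 3 \left(E n - 29 n\right) = 3 \left(- 29 n + E n\right) = - 87 n + 3 E n$)
$x{\left(14 \left(-2\right),U{\left(4 \right)} \right)} - 3411 = 3 \cdot 0 \left(-29 + 14 \left(-2\right)\right) - 3411 = 3 \cdot 0 \left(-29 - 28\right) - 3411 = 3 \cdot 0 \left(-57\right) - 3411 = 0 - 3411 = -3411$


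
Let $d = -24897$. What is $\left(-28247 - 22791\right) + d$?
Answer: $-75935$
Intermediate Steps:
$\left(-28247 - 22791\right) + d = \left(-28247 - 22791\right) - 24897 = -51038 - 24897 = -75935$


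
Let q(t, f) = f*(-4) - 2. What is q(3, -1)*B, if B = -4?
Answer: -8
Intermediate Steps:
q(t, f) = -2 - 4*f (q(t, f) = -4*f - 2 = -2 - 4*f)
q(3, -1)*B = (-2 - 4*(-1))*(-4) = (-2 + 4)*(-4) = 2*(-4) = -8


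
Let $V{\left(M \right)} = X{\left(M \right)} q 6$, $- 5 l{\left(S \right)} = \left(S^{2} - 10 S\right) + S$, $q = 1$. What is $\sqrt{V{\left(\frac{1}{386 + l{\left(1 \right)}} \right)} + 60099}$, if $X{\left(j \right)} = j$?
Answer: $\frac{\sqrt{6270070186}}{323} \approx 245.15$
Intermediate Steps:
$l{\left(S \right)} = - \frac{S^{2}}{5} + \frac{9 S}{5}$ ($l{\left(S \right)} = - \frac{\left(S^{2} - 10 S\right) + S}{5} = - \frac{S^{2} - 9 S}{5} = - \frac{S^{2}}{5} + \frac{9 S}{5}$)
$V{\left(M \right)} = 6 M$ ($V{\left(M \right)} = M 1 \cdot 6 = M 6 = 6 M$)
$\sqrt{V{\left(\frac{1}{386 + l{\left(1 \right)}} \right)} + 60099} = \sqrt{\frac{6}{386 + \frac{1}{5} \cdot 1 \left(9 - 1\right)} + 60099} = \sqrt{\frac{6}{386 + \frac{1}{5} \cdot 1 \cdot 8} + 60099} = \sqrt{\frac{6}{386 + \frac{8}{5}} + 60099} = \sqrt{\frac{6}{\frac{1938}{5}} + 60099} = \sqrt{6 \cdot \frac{5}{1938} + 60099} = \sqrt{\frac{5}{323} + 60099} = \sqrt{\frac{19411982}{323}} = \frac{\sqrt{6270070186}}{323}$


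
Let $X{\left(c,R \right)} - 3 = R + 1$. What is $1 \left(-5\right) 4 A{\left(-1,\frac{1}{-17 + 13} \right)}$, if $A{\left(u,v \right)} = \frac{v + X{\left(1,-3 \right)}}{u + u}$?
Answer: $\frac{15}{2} \approx 7.5$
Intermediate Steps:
$X{\left(c,R \right)} = 4 + R$ ($X{\left(c,R \right)} = 3 + \left(R + 1\right) = 3 + \left(1 + R\right) = 4 + R$)
$A{\left(u,v \right)} = \frac{1 + v}{2 u}$ ($A{\left(u,v \right)} = \frac{v + \left(4 - 3\right)}{u + u} = \frac{v + 1}{2 u} = \left(1 + v\right) \frac{1}{2 u} = \frac{1 + v}{2 u}$)
$1 \left(-5\right) 4 A{\left(-1,\frac{1}{-17 + 13} \right)} = 1 \left(-5\right) 4 \frac{1 + \frac{1}{-17 + 13}}{2 \left(-1\right)} = \left(-5\right) 4 \cdot \frac{1}{2} \left(-1\right) \left(1 + \frac{1}{-4}\right) = - 20 \cdot \frac{1}{2} \left(-1\right) \left(1 - \frac{1}{4}\right) = - 20 \cdot \frac{1}{2} \left(-1\right) \frac{3}{4} = \left(-20\right) \left(- \frac{3}{8}\right) = \frac{15}{2}$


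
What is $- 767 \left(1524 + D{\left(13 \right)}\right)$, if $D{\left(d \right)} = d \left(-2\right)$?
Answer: $-1148966$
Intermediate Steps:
$D{\left(d \right)} = - 2 d$
$- 767 \left(1524 + D{\left(13 \right)}\right) = - 767 \left(1524 - 26\right) = \left(-767\right) 1498 = -1148966$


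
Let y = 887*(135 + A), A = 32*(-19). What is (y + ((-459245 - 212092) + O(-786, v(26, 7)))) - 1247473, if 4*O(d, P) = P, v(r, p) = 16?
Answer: -2338357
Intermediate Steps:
O(d, P) = P/4
A = -608
y = -419551 (y = 887*(135 - 608) = 887*(-473) = -419551)
(y + ((-459245 - 212092) + O(-786, v(26, 7)))) - 1247473 = (-419551 + ((-459245 - 212092) + (¼)*16)) - 1247473 = (-419551 + (-671337 + 4)) - 1247473 = (-419551 - 671333) - 1247473 = -1090884 - 1247473 = -2338357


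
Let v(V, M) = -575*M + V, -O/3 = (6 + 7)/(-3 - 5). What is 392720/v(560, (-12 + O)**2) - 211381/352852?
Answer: -1851186240159/129308613884 ≈ -14.316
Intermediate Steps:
O = 39/8 (O = -3*(6 + 7)/(-3 - 5) = -39/(-8) = -39*(-1)/8 = -3*(-13/8) = 39/8 ≈ 4.8750)
v(V, M) = V - 575*M
392720/v(560, (-12 + O)**2) - 211381/352852 = 392720/(560 - 575*(-12 + 39/8)**2) - 211381/352852 = 392720/(560 - 575*(-57/8)**2) - 211381*1/352852 = 392720/(560 - 575*3249/64) - 211381/352852 = 392720/(560 - 1868175/64) - 211381/352852 = 392720/(-1832335/64) - 211381/352852 = 392720*(-64/1832335) - 211381/352852 = -5026816/366467 - 211381/352852 = -1851186240159/129308613884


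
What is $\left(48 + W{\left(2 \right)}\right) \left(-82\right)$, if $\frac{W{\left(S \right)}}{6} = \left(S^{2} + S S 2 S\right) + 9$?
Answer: $-18204$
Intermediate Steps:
$W{\left(S \right)} = 54 + 6 S^{2} + 12 S^{3}$ ($W{\left(S \right)} = 6 \left(\left(S^{2} + S S 2 S\right) + 9\right) = 6 \left(\left(S^{2} + S^{2} \cdot 2 S\right) + 9\right) = 6 \left(\left(S^{2} + 2 S^{2} S\right) + 9\right) = 6 \left(\left(S^{2} + 2 S^{3}\right) + 9\right) = 6 \left(9 + S^{2} + 2 S^{3}\right) = 54 + 6 S^{2} + 12 S^{3}$)
$\left(48 + W{\left(2 \right)}\right) \left(-82\right) = \left(48 + \left(54 + 6 \cdot 2^{2} + 12 \cdot 2^{3}\right)\right) \left(-82\right) = \left(48 + \left(54 + 6 \cdot 4 + 12 \cdot 8\right)\right) \left(-82\right) = \left(48 + \left(54 + 24 + 96\right)\right) \left(-82\right) = \left(48 + 174\right) \left(-82\right) = 222 \left(-82\right) = -18204$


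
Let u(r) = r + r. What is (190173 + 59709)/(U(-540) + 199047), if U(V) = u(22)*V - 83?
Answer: 124941/87602 ≈ 1.4262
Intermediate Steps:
u(r) = 2*r
U(V) = -83 + 44*V (U(V) = (2*22)*V - 83 = 44*V - 83 = -83 + 44*V)
(190173 + 59709)/(U(-540) + 199047) = (190173 + 59709)/((-83 + 44*(-540)) + 199047) = 249882/((-83 - 23760) + 199047) = 249882/(-23843 + 199047) = 249882/175204 = 249882*(1/175204) = 124941/87602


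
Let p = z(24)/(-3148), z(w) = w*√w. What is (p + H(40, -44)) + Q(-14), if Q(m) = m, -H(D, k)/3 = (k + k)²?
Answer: -23246 - 12*√6/787 ≈ -23246.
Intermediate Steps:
z(w) = w^(3/2)
H(D, k) = -12*k² (H(D, k) = -3*(k + k)² = -3*4*k² = -12*k²)
p = -12*√6/787 (p = 24^(3/2)/(-3148) = (48*√6)*(-1/3148) = -12*√6/787 ≈ -0.037349)
(p + H(40, -44)) + Q(-14) = (-12*√6/787 - 12*(-44)²) - 14 = (-12*√6/787 - 12*1936) - 14 = (-12*√6/787 - 23232) - 14 = (-23232 - 12*√6/787) - 14 = -23246 - 12*√6/787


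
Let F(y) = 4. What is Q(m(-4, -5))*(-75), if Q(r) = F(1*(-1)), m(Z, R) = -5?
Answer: -300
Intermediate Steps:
Q(r) = 4
Q(m(-4, -5))*(-75) = 4*(-75) = -300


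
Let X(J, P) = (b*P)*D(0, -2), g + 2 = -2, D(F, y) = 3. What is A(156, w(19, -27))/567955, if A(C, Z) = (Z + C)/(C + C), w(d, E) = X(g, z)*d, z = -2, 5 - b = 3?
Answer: -3/7383415 ≈ -4.0632e-7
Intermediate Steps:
b = 2 (b = 5 - 1*3 = 5 - 3 = 2)
g = -4 (g = -2 - 2 = -4)
X(J, P) = 6*P (X(J, P) = (2*P)*3 = 6*P)
w(d, E) = -12*d (w(d, E) = (6*(-2))*d = -12*d)
A(C, Z) = (C + Z)/(2*C) (A(C, Z) = (C + Z)/((2*C)) = (C + Z)*(1/(2*C)) = (C + Z)/(2*C))
A(156, w(19, -27))/567955 = ((1/2)*(156 - 12*19)/156)/567955 = ((1/2)*(1/156)*(156 - 228))*(1/567955) = ((1/2)*(1/156)*(-72))*(1/567955) = -3/13*1/567955 = -3/7383415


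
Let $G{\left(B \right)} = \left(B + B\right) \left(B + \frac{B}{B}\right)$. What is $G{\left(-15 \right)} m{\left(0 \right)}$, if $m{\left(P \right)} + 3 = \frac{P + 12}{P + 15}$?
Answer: $-924$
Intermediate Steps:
$G{\left(B \right)} = 2 B \left(1 + B\right)$ ($G{\left(B \right)} = 2 B \left(B + 1\right) = 2 B \left(1 + B\right)$)
$m{\left(P \right)} = -3 + \frac{12 + P}{15 + P}$ ($m{\left(P \right)} = -3 + \frac{P + 12}{P + 15} = -3 + \frac{12 + P}{15 + P}$)
$G{\left(-15 \right)} m{\left(0 \right)} = 2 \left(-15\right) \left(1 - 15\right) \frac{-33 - 0}{15 + 0} = 2 \left(-15\right) \left(-14\right) \frac{-33 + 0}{15} = 420 \cdot \frac{1}{15} \left(-33\right) = 420 \left(- \frac{11}{5}\right) = -924$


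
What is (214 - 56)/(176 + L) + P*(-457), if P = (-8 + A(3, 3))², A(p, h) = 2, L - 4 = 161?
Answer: -5609974/341 ≈ -16452.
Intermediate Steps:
L = 165 (L = 4 + 161 = 165)
P = 36 (P = (-8 + 2)² = (-6)² = 36)
(214 - 56)/(176 + L) + P*(-457) = (214 - 56)/(176 + 165) + 36*(-457) = 158/341 - 16452 = -5609974/341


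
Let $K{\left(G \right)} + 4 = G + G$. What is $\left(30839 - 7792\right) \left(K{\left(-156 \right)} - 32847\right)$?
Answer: $-764307661$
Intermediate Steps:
$K{\left(G \right)} = -4 + 2 G$ ($K{\left(G \right)} = -4 + \left(G + G\right) = -4 + 2 G$)
$\left(30839 - 7792\right) \left(K{\left(-156 \right)} - 32847\right) = \left(30839 - 7792\right) \left(\left(-4 + 2 \left(-156\right)\right) - 32847\right) = 23047 \left(\left(-4 - 312\right) - 32847\right) = 23047 \left(-316 - 32847\right) = 23047 \left(-33163\right) = -764307661$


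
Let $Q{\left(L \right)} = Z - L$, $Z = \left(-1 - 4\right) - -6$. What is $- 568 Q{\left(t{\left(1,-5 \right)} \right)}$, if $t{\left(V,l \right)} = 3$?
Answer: $1136$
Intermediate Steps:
$Z = 1$ ($Z = -5 + 6 = 1$)
$Q{\left(L \right)} = 1 - L$
$- 568 Q{\left(t{\left(1,-5 \right)} \right)} = - 568 \left(1 - 3\right) = \left(-568\right) \left(-2\right) = 1136$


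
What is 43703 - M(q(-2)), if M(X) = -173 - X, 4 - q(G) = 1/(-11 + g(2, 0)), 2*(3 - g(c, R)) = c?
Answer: 394921/9 ≈ 43880.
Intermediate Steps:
g(c, R) = 3 - c/2
q(G) = 37/9 (q(G) = 4 - 1/(-11 + (3 - ½*2)) = 4 - 1/(-11 + (3 - 1)) = 4 - 1/(-11 + 2) = 4 - 1/(-9) = 4 - 1*(-⅑) = 4 + ⅑ = 37/9)
43703 - M(q(-2)) = 43703 - (-173 - 1*37/9) = 43703 - (-173 - 37/9) = 43703 - 1*(-1594/9) = 43703 + 1594/9 = 394921/9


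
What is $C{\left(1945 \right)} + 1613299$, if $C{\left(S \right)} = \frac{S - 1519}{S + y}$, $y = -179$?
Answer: $\frac{1424543230}{883} \approx 1.6133 \cdot 10^{6}$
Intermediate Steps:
$C{\left(S \right)} = \frac{-1519 + S}{-179 + S}$ ($C{\left(S \right)} = \frac{S - 1519}{S - 179} = \frac{-1519 + S}{-179 + S}$)
$C{\left(1945 \right)} + 1613299 = \frac{-1519 + 1945}{-179 + 1945} + 1613299 = \frac{1}{1766} \cdot 426 + 1613299 = \frac{213}{883} + 1613299 = \frac{1424543230}{883}$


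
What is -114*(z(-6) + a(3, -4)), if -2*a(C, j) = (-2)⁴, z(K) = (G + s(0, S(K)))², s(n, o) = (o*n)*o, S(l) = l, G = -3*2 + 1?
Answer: -1938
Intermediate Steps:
G = -5 (G = -6 + 1 = -5)
s(n, o) = n*o² (s(n, o) = (n*o)*o = n*o²)
z(K) = 25 (z(K) = (-5 + 0*K²)² = (-5 + 0)² = (-5)² = 25)
a(C, j) = -8 (a(C, j) = -½*(-2)⁴ = -½*16 = -8)
-114*(z(-6) + a(3, -4)) = -114*(25 - 8) = -114*17 = -1938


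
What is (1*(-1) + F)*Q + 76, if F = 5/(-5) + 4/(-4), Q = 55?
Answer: -89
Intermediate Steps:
F = -2 (F = 5*(-1/5) + 4*(-1/4) = -1 - 1 = -2)
(1*(-1) + F)*Q + 76 = (1*(-1) - 2)*55 + 76 = (-1 - 2)*55 + 76 = -3*55 + 76 = -165 + 76 = -89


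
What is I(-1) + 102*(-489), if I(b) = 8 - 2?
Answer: -49872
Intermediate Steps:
I(b) = 6
I(-1) + 102*(-489) = 6 + 102*(-489) = 6 - 49878 = -49872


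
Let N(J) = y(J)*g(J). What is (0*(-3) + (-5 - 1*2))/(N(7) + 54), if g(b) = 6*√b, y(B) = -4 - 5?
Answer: 7/324 + 7*√7/324 ≈ 0.078766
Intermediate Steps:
y(B) = -9
N(J) = -54*√J
(0*(-3) + (-5 - 1*2))/(N(7) + 54) = (0*(-3) + (-5 - 1*2))/(-54*√7 + 54) = (0 + (-5 - 2))/(54 - 54*√7) = (0 - 7)/(54 - 54*√7) = -7/(54 - 54*√7)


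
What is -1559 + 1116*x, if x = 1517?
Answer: 1691413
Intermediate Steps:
-1559 + 1116*x = -1559 + 1116*1517 = -1559 + 1692972 = 1691413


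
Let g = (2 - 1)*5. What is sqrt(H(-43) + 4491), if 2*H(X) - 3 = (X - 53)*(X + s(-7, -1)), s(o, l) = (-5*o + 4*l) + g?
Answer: 3*sqrt(2146)/2 ≈ 69.487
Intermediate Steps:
g = 5 (g = 1*5 = 5)
s(o, l) = 5 - 5*o + 4*l (s(o, l) = (-5*o + 4*l) + 5 = 5 - 5*o + 4*l)
H(X) = 3/2 + (-53 + X)*(36 + X)/2 (H(X) = 3/2 + ((X - 53)*(X + (5 - 5*(-7) + 4*(-1))))/2 = 3/2 + ((-53 + X)*(X + (5 + 35 - 4)))/2 = 3/2 + ((-53 + X)*(X + 36))/2 = 3/2 + ((-53 + X)*(36 + X))/2 = 3/2 + (-53 + X)*(36 + X)/2)
sqrt(H(-43) + 4491) = sqrt((-1905/2 + (1/2)*(-43)**2 - 17/2*(-43)) + 4491) = sqrt((-1905/2 + (1/2)*1849 + 731/2) + 4491) = sqrt((-1905/2 + 1849/2 + 731/2) + 4491) = sqrt(675/2 + 4491) = sqrt(9657/2) = 3*sqrt(2146)/2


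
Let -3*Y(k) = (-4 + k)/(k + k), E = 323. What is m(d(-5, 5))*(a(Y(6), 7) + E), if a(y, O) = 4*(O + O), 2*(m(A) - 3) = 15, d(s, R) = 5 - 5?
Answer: 7959/2 ≈ 3979.5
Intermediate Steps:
d(s, R) = 0
m(A) = 21/2 (m(A) = 3 + (1/2)*15 = 3 + 15/2 = 21/2)
Y(k) = -(-4 + k)/(6*k) (Y(k) = -(-4 + k)/(3*(k + k)) = -(-4 + k)/(3*(2*k)) = -(-4 + k)*1/(2*k)/3 = -(-4 + k)/(6*k))
a(y, O) = 8*O (a(y, O) = 4*(2*O) = 8*O)
m(d(-5, 5))*(a(Y(6), 7) + E) = 21*(8*7 + 323)/2 = 21*(56 + 323)/2 = (21/2)*379 = 7959/2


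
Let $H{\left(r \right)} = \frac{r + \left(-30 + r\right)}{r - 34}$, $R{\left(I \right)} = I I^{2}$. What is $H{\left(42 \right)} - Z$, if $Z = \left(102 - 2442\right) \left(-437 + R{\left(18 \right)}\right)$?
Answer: $\frac{50497227}{4} \approx 1.2624 \cdot 10^{7}$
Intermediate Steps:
$R{\left(I \right)} = I^{3}$
$Z = -12624300$ ($Z = \left(102 - 2442\right) \left(-437 + 18^{3}\right) = - 2340 \left(-437 + 5832\right) = \left(-2340\right) 5395 = -12624300$)
$H{\left(r \right)} = \frac{-30 + 2 r}{-34 + r}$
$H{\left(42 \right)} - Z = \frac{2 \left(-15 + 42\right)}{-34 + 42} - -12624300 = 2 \cdot \frac{1}{8} \cdot 27 + 12624300 = \frac{27}{4} + 12624300 = \frac{50497227}{4}$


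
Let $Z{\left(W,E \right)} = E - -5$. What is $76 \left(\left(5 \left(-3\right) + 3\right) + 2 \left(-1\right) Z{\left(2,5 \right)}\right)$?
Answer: $-2432$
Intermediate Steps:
$Z{\left(W,E \right)} = 5 + E$ ($Z{\left(W,E \right)} = E + 5 = 5 + E$)
$76 \left(\left(5 \left(-3\right) + 3\right) + 2 \left(-1\right) Z{\left(2,5 \right)}\right) = 76 \left(\left(5 \left(-3\right) + 3\right) + 2 \left(-1\right) \left(5 + 5\right)\right) = 76 \left(\left(-15 + 3\right) - 20\right) = 76 \left(-12 - 20\right) = 76 \left(-32\right) = -2432$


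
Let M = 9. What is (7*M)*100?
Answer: 6300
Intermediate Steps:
(7*M)*100 = (7*9)*100 = 63*100 = 6300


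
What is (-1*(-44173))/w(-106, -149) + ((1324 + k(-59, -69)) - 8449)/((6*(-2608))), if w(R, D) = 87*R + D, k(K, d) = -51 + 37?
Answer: -624319535/146637408 ≈ -4.2576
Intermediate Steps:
k(K, d) = -14
w(R, D) = D + 87*R
(-1*(-44173))/w(-106, -149) + ((1324 + k(-59, -69)) - 8449)/((6*(-2608))) = (-1*(-44173))/(-149 + 87*(-106)) + ((1324 - 14) - 8449)/((6*(-2608))) = 44173/(-149 - 9222) + (1310 - 8449)/(-15648) = 44173/(-9371) - 7139*(-1/15648) = 44173*(-1/9371) + 7139/15648 = -44173/9371 + 7139/15648 = -624319535/146637408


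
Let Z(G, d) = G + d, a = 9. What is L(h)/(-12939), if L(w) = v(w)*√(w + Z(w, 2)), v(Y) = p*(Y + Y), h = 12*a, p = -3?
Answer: 216*√218/4313 ≈ 0.73944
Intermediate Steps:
h = 108 (h = 12*9 = 108)
v(Y) = -6*Y (v(Y) = -3*(Y + Y) = -6*Y)
L(w) = -6*w*√(2 + 2*w) (L(w) = (-6*w)*√(w + (w + 2)) = (-6*w)*√(w + (2 + w)) = (-6*w)*√(2 + 2*w) = -6*w*√(2 + 2*w))
L(h)/(-12939) = -6*108*√(2 + 2*108)/(-12939) = -6*108*√(2 + 216)*(-1/12939) = -6*108*√218*(-1/12939) = -648*√218*(-1/12939) = 216*√218/4313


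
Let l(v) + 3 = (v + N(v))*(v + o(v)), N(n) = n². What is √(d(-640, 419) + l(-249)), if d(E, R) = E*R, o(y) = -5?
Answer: I*√15953171 ≈ 3994.1*I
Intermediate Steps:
l(v) = -3 + (-5 + v)*(v + v²) (l(v) = -3 + (v + v²)*(v - 5) = -3 + (v + v²)*(-5 + v) = -3 + (-5 + v)*(v + v²))
√(d(-640, 419) + l(-249)) = √(-640*419 + (-3 + (-249)³ - 5*(-249) - 4*(-249)²)) = √(-268160 + (-3 - 15438249 + 1245 - 4*62001)) = √(-268160 + (-3 - 15438249 + 1245 - 248004)) = √(-268160 - 15685011) = √(-15953171) = I*√15953171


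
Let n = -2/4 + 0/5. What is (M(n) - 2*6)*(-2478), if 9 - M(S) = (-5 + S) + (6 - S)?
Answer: 9912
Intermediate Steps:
n = -½ (n = -2*¼ + 0*(⅕) = -½ + 0 = -½ ≈ -0.50000)
M(S) = 8 (M(S) = 9 - ((-5 + S) + (6 - S)) = 9 - 1*1 = 9 - 1 = 8)
(M(n) - 2*6)*(-2478) = (8 - 2*6)*(-2478) = (8 - 1*12)*(-2478) = (8 - 12)*(-2478) = -4*(-2478) = 9912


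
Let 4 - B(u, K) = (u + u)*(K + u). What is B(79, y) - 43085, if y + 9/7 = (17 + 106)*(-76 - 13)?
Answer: 11719863/7 ≈ 1.6743e+6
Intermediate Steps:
y = -76638/7 (y = -9/7 + (17 + 106)*(-76 - 13) = -9/7 + 123*(-89) = -9/7 - 10947 = -76638/7 ≈ -10948.)
B(u, K) = 4 - 2*u*(K + u) (B(u, K) = 4 - (u + u)*(K + u) = 4 - 2*u*(K + u))
B(79, y) - 43085 = (4 - 2*79**2 - 2*(-76638/7)*79) - 43085 = (4 - 2*6241 + 12108804/7) - 43085 = (4 - 12482 + 12108804/7) - 43085 = 12021458/7 - 43085 = 11719863/7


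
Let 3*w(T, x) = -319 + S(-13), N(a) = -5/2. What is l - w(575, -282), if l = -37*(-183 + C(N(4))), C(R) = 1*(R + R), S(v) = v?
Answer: 21200/3 ≈ 7066.7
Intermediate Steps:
N(a) = -5/2 (N(a) = -5*½ = -5/2)
C(R) = 2*R (C(R) = 1*(2*R) = 2*R)
l = 6956 (l = -37*(-183 + 2*(-5/2)) = -37*(-183 - 5) = -37*(-188) = 6956)
w(T, x) = -332/3 (w(T, x) = (-319 - 13)/3 = (⅓)*(-332) = -332/3)
l - w(575, -282) = 6956 - 1*(-332/3) = 6956 + 332/3 = 21200/3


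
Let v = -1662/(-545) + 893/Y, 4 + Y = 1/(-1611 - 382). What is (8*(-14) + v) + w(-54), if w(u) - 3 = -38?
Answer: -1595468974/4345285 ≈ -367.17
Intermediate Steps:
Y = -7973/1993 (Y = -4 + 1/(-1611 - 382) = -4 + 1/(-1993) = -4 - 1/1993 = -7973/1993 ≈ -4.0005)
w(u) = -35 (w(u) = 3 - 38 = -35)
v = -956712079/4345285 (v = -1662/(-545) + 893/(-7973/1993) = -1662*(-1/545) + 893*(-1993/7973) = 1662/545 - 1779749/7973 = -956712079/4345285 ≈ -220.17)
(8*(-14) + v) + w(-54) = (8*(-14) - 956712079/4345285) - 35 = (-112 - 956712079/4345285) - 35 = -1443383999/4345285 - 35 = -1595468974/4345285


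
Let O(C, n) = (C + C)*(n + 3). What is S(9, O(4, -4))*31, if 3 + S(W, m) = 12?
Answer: 279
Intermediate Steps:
O(C, n) = 2*C*(3 + n) (O(C, n) = (2*C)*(3 + n) = 2*C*(3 + n))
S(W, m) = 9 (S(W, m) = -3 + 12 = 9)
S(9, O(4, -4))*31 = 9*31 = 279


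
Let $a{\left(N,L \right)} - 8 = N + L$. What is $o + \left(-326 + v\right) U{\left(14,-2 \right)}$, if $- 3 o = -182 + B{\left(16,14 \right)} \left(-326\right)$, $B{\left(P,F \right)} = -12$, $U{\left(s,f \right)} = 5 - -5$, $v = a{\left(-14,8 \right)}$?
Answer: $- \frac{13450}{3} \approx -4483.3$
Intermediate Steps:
$a{\left(N,L \right)} = 8 + L + N$ ($a{\left(N,L \right)} = 8 + \left(N + L\right) = 8 + \left(L + N\right) = 8 + L + N$)
$v = 2$ ($v = 8 + 8 - 14 = 2$)
$U{\left(s,f \right)} = 10$ ($U{\left(s,f \right)} = 5 + 5 = 10$)
$o = - \frac{3730}{3}$ ($o = - \frac{-182 - -3912}{3} = - \frac{-182 + 3912}{3} = \left(- \frac{1}{3}\right) 3730 = - \frac{3730}{3} \approx -1243.3$)
$o + \left(-326 + v\right) U{\left(14,-2 \right)} = - \frac{3730}{3} + \left(-326 + 2\right) 10 = - \frac{3730}{3} - 3240 = - \frac{13450}{3}$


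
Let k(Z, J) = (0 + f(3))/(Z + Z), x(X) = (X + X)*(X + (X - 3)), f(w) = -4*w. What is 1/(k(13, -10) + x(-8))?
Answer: 13/3946 ≈ 0.0032945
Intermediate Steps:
x(X) = 2*X*(-3 + 2*X) (x(X) = (2*X)*(X + (-3 + X)) = (2*X)*(-3 + 2*X) = 2*X*(-3 + 2*X))
k(Z, J) = -6/Z (k(Z, J) = (0 - 4*3)/(Z + Z) = (0 - 12)/((2*Z)) = -6/Z)
1/(k(13, -10) + x(-8)) = 1/(-6/13 + 2*(-8)*(-3 + 2*(-8))) = 1/(-6*1/13 + 2*(-8)*(-3 - 16)) = 1/(-6/13 + 2*(-8)*(-19)) = 1/(-6/13 + 304) = 1/(3946/13) = 13/3946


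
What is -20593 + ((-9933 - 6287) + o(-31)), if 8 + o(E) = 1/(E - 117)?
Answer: -5449509/148 ≈ -36821.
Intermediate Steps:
o(E) = -8 + 1/(-117 + E) (o(E) = -8 + 1/(E - 117) = -8 + 1/(-117 + E))
-20593 + ((-9933 - 6287) + o(-31)) = -20593 + ((-9933 - 6287) + (937 - 8*(-31))/(-117 - 31)) = -20593 + (-16220 + (937 + 248)/(-148)) = -20593 + (-16220 - 1/148*1185) = -20593 + (-16220 - 1185/148) = -20593 - 2401745/148 = -5449509/148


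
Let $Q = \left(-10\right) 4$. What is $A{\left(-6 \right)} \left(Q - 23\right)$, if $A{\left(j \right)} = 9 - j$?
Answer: $-945$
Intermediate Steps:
$Q = -40$
$A{\left(-6 \right)} \left(Q - 23\right) = \left(9 - -6\right) \left(-40 - 23\right) = \left(9 + 6\right) \left(-63\right) = 15 \left(-63\right) = -945$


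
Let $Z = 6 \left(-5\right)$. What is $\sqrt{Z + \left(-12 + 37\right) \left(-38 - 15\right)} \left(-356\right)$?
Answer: $- 356 i \sqrt{1355} \approx - 13104.0 i$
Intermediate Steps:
$Z = -30$
$\sqrt{Z + \left(-12 + 37\right) \left(-38 - 15\right)} \left(-356\right) = \sqrt{-30 + \left(-12 + 37\right) \left(-38 - 15\right)} \left(-356\right) = \sqrt{-30 + 25 \left(-53\right)} \left(-356\right) = \sqrt{-30 - 1325} \left(-356\right) = \sqrt{-1355} \left(-356\right) = i \sqrt{1355} \left(-356\right) = - 356 i \sqrt{1355}$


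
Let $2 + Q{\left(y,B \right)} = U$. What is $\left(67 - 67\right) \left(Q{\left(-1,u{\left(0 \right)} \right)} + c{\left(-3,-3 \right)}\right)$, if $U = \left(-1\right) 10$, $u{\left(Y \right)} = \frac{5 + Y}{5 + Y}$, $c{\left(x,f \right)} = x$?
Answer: $0$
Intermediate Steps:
$u{\left(Y \right)} = 1$
$U = -10$
$Q{\left(y,B \right)} = -12$ ($Q{\left(y,B \right)} = -2 - 10 = -12$)
$\left(67 - 67\right) \left(Q{\left(-1,u{\left(0 \right)} \right)} + c{\left(-3,-3 \right)}\right) = \left(67 - 67\right) \left(-12 - 3\right) = 0 \left(-15\right) = 0$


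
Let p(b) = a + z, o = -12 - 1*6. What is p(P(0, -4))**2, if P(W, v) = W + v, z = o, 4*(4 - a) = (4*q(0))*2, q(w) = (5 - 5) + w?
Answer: 196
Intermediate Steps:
q(w) = w (q(w) = 0 + w = w)
a = 4 (a = 4 - 4*0*2/4 = 4 - 0*2 = 4 - 1/4*0 = 4 + 0 = 4)
o = -18 (o = -12 - 6 = -18)
z = -18
p(b) = -14 (p(b) = 4 - 18 = -14)
p(P(0, -4))**2 = (-14)**2 = 196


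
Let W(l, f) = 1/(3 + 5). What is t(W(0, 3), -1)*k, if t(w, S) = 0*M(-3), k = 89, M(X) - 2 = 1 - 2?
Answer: 0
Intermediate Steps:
M(X) = 1 (M(X) = 2 + (1 - 2) = 2 - 1 = 1)
W(l, f) = ⅛ (W(l, f) = 1/8 = ⅛)
t(w, S) = 0 (t(w, S) = 0*1 = 0)
t(W(0, 3), -1)*k = 0*89 = 0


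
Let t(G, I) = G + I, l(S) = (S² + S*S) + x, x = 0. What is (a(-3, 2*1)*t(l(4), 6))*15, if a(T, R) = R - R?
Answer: 0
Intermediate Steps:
a(T, R) = 0
l(S) = 2*S² (l(S) = (S² + S*S) + 0 = (S² + S²) + 0 = 2*S² + 0 = 2*S²)
(a(-3, 2*1)*t(l(4), 6))*15 = (0*(2*4² + 6))*15 = (0*(2*16 + 6))*15 = (0*(32 + 6))*15 = (0*38)*15 = 0*15 = 0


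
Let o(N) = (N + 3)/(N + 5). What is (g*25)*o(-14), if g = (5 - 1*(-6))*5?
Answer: 15125/9 ≈ 1680.6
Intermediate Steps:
g = 55 (g = (5 + 6)*5 = 11*5 = 55)
o(N) = (3 + N)/(5 + N)
(g*25)*o(-14) = (55*25)*((3 - 14)/(5 - 14)) = 1375*(-11/(-9)) = 1375*(-⅑*(-11)) = 1375*(11/9) = 15125/9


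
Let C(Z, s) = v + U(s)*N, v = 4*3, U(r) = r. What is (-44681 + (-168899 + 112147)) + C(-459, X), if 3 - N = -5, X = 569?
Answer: -96869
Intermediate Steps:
N = 8 (N = 3 - 1*(-5) = 3 + 5 = 8)
v = 12
C(Z, s) = 12 + 8*s (C(Z, s) = 12 + s*8 = 12 + 8*s)
(-44681 + (-168899 + 112147)) + C(-459, X) = (-44681 + (-168899 + 112147)) + (12 + 8*569) = (-44681 - 56752) + (12 + 4552) = -101433 + 4564 = -96869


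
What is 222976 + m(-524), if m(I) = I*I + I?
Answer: 497028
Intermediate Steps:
m(I) = I + I² (m(I) = I² + I = I + I²)
222976 + m(-524) = 222976 - 524*(1 - 524) = 222976 - 524*(-523) = 222976 + 274052 = 497028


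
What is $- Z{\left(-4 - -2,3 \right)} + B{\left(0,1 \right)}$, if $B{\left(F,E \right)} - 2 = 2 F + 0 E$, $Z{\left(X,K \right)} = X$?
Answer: $4$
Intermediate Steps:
$B{\left(F,E \right)} = 2 + 2 F$ ($B{\left(F,E \right)} = 2 + \left(2 F + 0 E\right) = 2 + \left(2 F + 0\right) = 2 + 2 F$)
$- Z{\left(-4 - -2,3 \right)} + B{\left(0,1 \right)} = - (-4 - -2) + \left(2 + 2 \cdot 0\right) = - (-4 + 2) + \left(2 + 0\right) = \left(-1\right) \left(-2\right) + 2 = 2 + 2 = 4$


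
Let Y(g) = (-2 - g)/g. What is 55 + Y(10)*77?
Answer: -187/5 ≈ -37.400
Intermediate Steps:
Y(g) = (-2 - g)/g
55 + Y(10)*77 = 55 + ((-2 - 1*10)/10)*77 = 55 + ((-2 - 10)/10)*77 = 55 + ((⅒)*(-12))*77 = 55 - 6/5*77 = 55 - 462/5 = -187/5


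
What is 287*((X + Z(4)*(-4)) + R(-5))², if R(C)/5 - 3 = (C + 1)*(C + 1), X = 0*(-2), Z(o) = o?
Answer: 1791167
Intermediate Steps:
X = 0
R(C) = 15 + 5*(1 + C)² (R(C) = 15 + 5*((C + 1)*(C + 1)) = 15 + 5*((1 + C)*(1 + C)) = 15 + 5*(1 + C)²)
287*((X + Z(4)*(-4)) + R(-5))² = 287*((0 + 4*(-4)) + (15 + 5*(1 - 5)²))² = 287*((0 - 16) + (15 + 5*(-4)²))² = 287*(-16 + (15 + 5*16))² = 287*(-16 + (15 + 80))² = 287*(-16 + 95)² = 287*79² = 287*6241 = 1791167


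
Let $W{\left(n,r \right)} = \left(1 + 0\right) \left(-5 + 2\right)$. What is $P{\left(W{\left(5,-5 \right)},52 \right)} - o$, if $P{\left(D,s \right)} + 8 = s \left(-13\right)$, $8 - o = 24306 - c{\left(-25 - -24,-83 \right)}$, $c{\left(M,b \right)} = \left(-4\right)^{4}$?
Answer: $23358$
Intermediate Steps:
$c{\left(M,b \right)} = 256$
$W{\left(n,r \right)} = -3$ ($W{\left(n,r \right)} = 1 \left(-3\right) = -3$)
$o = -24042$ ($o = 8 - \left(24306 - 256\right) = 8 - 24050 = -24042$)
$P{\left(D,s \right)} = -8 - 13 s$ ($P{\left(D,s \right)} = -8 + s \left(-13\right) = -8 - 13 s$)
$P{\left(W{\left(5,-5 \right)},52 \right)} - o = \left(-8 - 676\right) - -24042 = \left(-8 - 676\right) + 24042 = -684 + 24042 = 23358$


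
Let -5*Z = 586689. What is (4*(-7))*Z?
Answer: 16427292/5 ≈ 3.2855e+6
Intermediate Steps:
Z = -586689/5 (Z = -1/5*586689 = -586689/5 ≈ -1.1734e+5)
(4*(-7))*Z = (4*(-7))*(-586689/5) = -28*(-586689/5) = 16427292/5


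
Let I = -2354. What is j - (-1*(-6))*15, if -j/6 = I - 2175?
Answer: 27084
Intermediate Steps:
j = 27174 (j = -6*(-2354 - 2175) = -6*(-4529) = 27174)
j - (-1*(-6))*15 = 27174 - (-1*(-6))*15 = 27174 - 6*15 = 27174 - 1*90 = 27174 - 90 = 27084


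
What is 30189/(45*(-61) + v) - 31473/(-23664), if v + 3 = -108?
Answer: -510217/55216 ≈ -9.2404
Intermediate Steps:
v = -111 (v = -3 - 108 = -111)
30189/(45*(-61) + v) - 31473/(-23664) = 30189/(45*(-61) - 111) - 31473/(-23664) = 30189/(-2745 - 111) - 31473*(-1/23664) = 30189/(-2856) + 10491/7888 = 30189*(-1/2856) + 10491/7888 = -10063/952 + 10491/7888 = -510217/55216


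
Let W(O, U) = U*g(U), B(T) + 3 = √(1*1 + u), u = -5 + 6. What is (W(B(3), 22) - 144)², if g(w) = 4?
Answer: 3136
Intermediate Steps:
u = 1
B(T) = -3 + √2 (B(T) = -3 + √(1*1 + 1) = -3 + √(1 + 1) = -3 + √2)
W(O, U) = 4*U (W(O, U) = U*4 = 4*U)
(W(B(3), 22) - 144)² = (4*22 - 144)² = (88 - 144)² = (-56)² = 3136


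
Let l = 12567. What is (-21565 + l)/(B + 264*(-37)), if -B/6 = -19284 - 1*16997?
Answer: -4499/103959 ≈ -0.043277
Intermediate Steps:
B = 217686 (B = -6*(-19284 - 1*16997) = -6*(-19284 - 16997) = -6*(-36281) = 217686)
(-21565 + l)/(B + 264*(-37)) = (-21565 + 12567)/(217686 + 264*(-37)) = -8998/(217686 - 9768) = -8998/207918 = -8998*1/207918 = -4499/103959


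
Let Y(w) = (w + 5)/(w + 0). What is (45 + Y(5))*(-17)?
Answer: -799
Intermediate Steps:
Y(w) = (5 + w)/w
(45 + Y(5))*(-17) = (45 + (5 + 5)/5)*(-17) = (45 + (1/5)*10)*(-17) = (45 + 2)*(-17) = 47*(-17) = -799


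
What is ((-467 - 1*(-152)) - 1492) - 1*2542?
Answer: -4349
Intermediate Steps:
((-467 - 1*(-152)) - 1492) - 1*2542 = ((-467 + 152) - 1492) - 2542 = (-315 - 1492) - 2542 = -1807 - 2542 = -4349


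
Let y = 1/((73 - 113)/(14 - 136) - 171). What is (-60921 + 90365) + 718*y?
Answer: 853754/29 ≈ 29440.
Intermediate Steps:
y = -61/10411 (y = 1/(-40/(-122) - 171) = 1/(-40*(-1/122) - 171) = 1/(20/61 - 171) = 1/(-10411/61) = -61/10411 ≈ -0.0058592)
(-60921 + 90365) + 718*y = (-60921 + 90365) + 718*(-61/10411) = 29444 - 122/29 = 853754/29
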